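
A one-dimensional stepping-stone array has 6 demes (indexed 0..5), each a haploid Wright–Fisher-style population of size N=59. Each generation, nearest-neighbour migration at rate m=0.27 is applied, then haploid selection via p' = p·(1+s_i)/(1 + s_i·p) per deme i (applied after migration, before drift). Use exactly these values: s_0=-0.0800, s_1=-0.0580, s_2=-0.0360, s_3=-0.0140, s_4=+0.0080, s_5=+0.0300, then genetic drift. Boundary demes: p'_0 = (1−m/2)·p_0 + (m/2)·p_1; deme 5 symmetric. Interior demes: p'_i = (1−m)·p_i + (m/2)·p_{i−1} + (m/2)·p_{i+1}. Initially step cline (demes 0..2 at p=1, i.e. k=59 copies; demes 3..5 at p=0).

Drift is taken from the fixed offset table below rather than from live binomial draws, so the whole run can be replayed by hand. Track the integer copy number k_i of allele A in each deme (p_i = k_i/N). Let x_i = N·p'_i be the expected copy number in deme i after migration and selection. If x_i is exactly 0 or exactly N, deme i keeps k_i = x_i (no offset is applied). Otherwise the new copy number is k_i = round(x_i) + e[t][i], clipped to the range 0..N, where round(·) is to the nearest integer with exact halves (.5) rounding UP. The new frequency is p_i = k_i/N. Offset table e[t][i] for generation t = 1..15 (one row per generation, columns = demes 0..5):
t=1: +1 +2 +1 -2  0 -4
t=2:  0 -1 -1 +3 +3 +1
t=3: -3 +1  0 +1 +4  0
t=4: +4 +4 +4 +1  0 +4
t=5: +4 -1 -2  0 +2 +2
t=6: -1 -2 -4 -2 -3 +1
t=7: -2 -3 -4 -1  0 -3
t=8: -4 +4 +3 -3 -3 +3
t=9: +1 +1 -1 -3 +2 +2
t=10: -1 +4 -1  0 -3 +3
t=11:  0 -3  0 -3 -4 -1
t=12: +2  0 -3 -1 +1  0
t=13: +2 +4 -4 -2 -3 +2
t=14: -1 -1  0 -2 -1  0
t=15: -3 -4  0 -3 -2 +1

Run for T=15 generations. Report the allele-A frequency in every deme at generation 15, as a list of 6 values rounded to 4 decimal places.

[0.6610, 0.5424, 0.3898, 0.1695, 0.1525, 0.2712]

t=0: k=[59 59 59 0 0 0]
t=1: x=[59.0000 59.0000 50.7790 7.8684 0.0000 0.0000] k=[59 59 52 6 0 0]
t=2: x=[59.0000 57.9978 46.3750 11.2709 0.8164 0.0000] k=[59 57 45 14 4 0]
t=3: x=[58.7066 55.4561 41.9947 16.6659 4.8453 0.5560] k=[56 56 42 18 9 1]
t=4: x=[55.7535 53.8353 40.1833 19.8389 9.1967 2.1401] k=[59 58 44 21 9 6]
t=5: x=[58.8533 56.0838 42.3503 22.2891 10.2825 6.5757] k=[59 55 40 22 12 9]
t=6: x=[58.4135 53.2104 39.1146 22.8822 13.0257 9.6410] k=[57 51 35 21 10 11]
t=7: x=[55.9582 49.1702 34.7481 21.2131 11.6945 11.1295] k=[54 46 31 20 12 8]
t=8: x=[52.4500 44.4087 31.0012 20.2172 12.6189 8.7582] k=[48 48 34 17 10 12]
t=9: x=[47.2342 45.4980 33.0633 18.1722 11.2876 12.0103] k=[48 46 32 15 13 14]
t=10: x=[46.9502 43.7131 31.0563 16.8547 13.4877 14.1810] k=[46 48 30 17 10 17]
t=11: x=[45.4179 44.6615 30.1347 17.6352 11.9658 16.4027] k=[45 42 30 15 8 15]
t=12: x=[43.6679 40.0242 29.0542 15.9156 9.9558 14.3739] k=[46 40 26 15 11 14]
t=13: x=[44.2886 38.1212 25.8712 15.7815 12.0211 13.9067] k=[46 42 22 14 9 16]
t=14: x=[44.5706 39.0590 23.1026 14.2520 10.6896 15.3888] k=[44 38 23 12 10 15]
t=15: x=[42.2065 35.9515 23.0233 13.0710 11.0162 14.6481] k=[39 32 23 10 9 16]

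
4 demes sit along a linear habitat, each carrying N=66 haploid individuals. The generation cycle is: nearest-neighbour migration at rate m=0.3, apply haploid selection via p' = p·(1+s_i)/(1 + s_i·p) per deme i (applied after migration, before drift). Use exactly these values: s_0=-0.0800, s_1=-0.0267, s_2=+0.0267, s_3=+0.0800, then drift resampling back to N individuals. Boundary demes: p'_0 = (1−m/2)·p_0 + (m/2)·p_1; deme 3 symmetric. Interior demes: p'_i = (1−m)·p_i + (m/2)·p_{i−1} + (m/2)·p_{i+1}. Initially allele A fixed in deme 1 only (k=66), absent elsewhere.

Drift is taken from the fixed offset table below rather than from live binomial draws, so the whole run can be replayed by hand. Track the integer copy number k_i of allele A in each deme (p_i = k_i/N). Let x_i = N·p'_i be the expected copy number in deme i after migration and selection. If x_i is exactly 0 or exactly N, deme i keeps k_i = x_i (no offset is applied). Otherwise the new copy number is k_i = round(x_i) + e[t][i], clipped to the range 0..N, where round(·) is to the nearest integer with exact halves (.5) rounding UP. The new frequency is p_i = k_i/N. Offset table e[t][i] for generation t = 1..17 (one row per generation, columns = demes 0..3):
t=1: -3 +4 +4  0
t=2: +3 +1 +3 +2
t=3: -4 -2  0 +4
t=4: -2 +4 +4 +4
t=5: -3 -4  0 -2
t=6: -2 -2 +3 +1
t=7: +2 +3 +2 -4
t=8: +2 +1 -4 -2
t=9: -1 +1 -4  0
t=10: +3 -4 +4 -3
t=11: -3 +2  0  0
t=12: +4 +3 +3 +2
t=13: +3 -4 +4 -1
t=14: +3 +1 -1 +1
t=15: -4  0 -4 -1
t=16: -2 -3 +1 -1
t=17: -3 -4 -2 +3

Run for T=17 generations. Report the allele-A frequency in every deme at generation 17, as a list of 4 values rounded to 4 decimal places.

t=0: k=[0 66 0 0]
t=1: x=[9.2186 45.8229 10.1238 0.0000] k=[6 50 14 0]
t=2: x=[11.7718 37.5628 17.6385 2.2622] k=[15 39 21 4]
t=3: x=[17.5067 32.2536 21.5305 7.0183] k=[14 30 22 11]
t=4: x=[15.3940 25.9725 21.9342 13.4557] k=[13 30 26 17]
t=5: x=[14.5808 26.4201 25.6620 19.3868] k=[12 22 26 17]
t=6: x=[12.6266 20.7134 24.4542 19.3868] k=[11 19 27 20]
t=7: x=[11.3925 18.6359 25.1589 22.1684] k=[13 22 27 18]
t=8: x=[13.4357 21.0105 25.3099 20.4191] k=[15 22 21 18]
t=9: x=[15.0590 20.4164 21.0762 19.4901] k=[14 21 17 19]
t=10: x=[14.1033 18.9819 18.2458 19.7484] k=[17 15 22 17]
t=11: x=[15.6814 16.0194 20.5712 18.7662] k=[13 18 21 19]
t=12: x=[12.8644 17.3517 20.6217 20.3675] k=[17 20 24 22]
t=13: x=[16.4009 19.7732 23.4972 23.4501] k=[19 16 27 22]
t=14: x=[17.4586 17.7467 25.0079 23.9106] k=[20 19 24 25]
t=15: x=[18.7122 19.5259 23.7995 26.0532] k=[15 20 20 25]
t=16: x=[14.7720 18.8831 21.1267 25.4422] k=[13 16 22 24]
t=17: x=[12.5791 16.1180 21.7828 24.8812] k=[10 12 20 28]

[0.1515, 0.1818, 0.3030, 0.4242]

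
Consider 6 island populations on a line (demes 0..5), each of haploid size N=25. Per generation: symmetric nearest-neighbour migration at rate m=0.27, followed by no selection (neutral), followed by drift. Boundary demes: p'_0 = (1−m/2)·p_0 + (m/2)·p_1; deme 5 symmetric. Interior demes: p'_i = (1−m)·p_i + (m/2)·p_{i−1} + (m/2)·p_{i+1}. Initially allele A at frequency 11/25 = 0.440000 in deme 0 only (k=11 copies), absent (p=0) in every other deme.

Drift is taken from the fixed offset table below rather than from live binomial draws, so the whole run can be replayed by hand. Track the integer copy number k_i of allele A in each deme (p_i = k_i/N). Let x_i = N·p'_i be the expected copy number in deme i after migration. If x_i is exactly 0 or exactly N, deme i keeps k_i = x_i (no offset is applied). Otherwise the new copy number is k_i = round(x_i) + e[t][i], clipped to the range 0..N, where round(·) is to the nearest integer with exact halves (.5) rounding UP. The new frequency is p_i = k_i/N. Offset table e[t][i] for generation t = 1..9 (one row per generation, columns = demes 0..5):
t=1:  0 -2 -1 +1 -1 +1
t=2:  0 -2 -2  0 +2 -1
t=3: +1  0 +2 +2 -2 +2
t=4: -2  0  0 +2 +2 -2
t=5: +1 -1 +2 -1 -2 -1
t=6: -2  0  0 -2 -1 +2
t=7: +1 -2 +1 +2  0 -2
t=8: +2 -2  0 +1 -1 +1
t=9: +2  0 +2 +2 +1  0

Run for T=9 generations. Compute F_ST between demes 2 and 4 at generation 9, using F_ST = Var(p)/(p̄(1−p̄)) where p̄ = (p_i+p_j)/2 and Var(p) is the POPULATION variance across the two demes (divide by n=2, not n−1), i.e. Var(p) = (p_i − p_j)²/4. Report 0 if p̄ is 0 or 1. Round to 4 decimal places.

0.0400

t=0: k=[11 0 0 0 0 0]
t=1: x=[9.5150 1.4850 0.0000 0.0000 0.0000 0.0000] k=[10 0 0 0 0 0]
t=2: x=[8.6500 1.3500 0.0000 0.0000 0.0000 0.0000] k=[9 0 0 0 0 0]
t=3: x=[7.7850 1.2150 0.0000 0.0000 0.0000 0.0000] k=[9 1 0 0 0 0]
t=4: x=[7.9200 1.9450 0.1350 0.0000 0.0000 0.0000] k=[6 2 0 0 0 0]
t=5: x=[5.4600 2.2700 0.2700 0.0000 0.0000 0.0000] k=[6 1 2 0 0 0]
t=6: x=[5.3250 1.8100 1.5950 0.2700 0.0000 0.0000] k=[3 2 2 0 0 0]
t=7: x=[2.8650 2.1350 1.7300 0.2700 0.0000 0.0000] k=[4 0 3 2 0 0]
t=8: x=[3.4600 0.9450 2.4600 1.8650 0.2700 0.0000] k=[5 0 2 3 0 0]
t=9: x=[4.3250 0.9450 1.8650 2.4600 0.4050 0.0000] k=[6 1 4 4 1 0]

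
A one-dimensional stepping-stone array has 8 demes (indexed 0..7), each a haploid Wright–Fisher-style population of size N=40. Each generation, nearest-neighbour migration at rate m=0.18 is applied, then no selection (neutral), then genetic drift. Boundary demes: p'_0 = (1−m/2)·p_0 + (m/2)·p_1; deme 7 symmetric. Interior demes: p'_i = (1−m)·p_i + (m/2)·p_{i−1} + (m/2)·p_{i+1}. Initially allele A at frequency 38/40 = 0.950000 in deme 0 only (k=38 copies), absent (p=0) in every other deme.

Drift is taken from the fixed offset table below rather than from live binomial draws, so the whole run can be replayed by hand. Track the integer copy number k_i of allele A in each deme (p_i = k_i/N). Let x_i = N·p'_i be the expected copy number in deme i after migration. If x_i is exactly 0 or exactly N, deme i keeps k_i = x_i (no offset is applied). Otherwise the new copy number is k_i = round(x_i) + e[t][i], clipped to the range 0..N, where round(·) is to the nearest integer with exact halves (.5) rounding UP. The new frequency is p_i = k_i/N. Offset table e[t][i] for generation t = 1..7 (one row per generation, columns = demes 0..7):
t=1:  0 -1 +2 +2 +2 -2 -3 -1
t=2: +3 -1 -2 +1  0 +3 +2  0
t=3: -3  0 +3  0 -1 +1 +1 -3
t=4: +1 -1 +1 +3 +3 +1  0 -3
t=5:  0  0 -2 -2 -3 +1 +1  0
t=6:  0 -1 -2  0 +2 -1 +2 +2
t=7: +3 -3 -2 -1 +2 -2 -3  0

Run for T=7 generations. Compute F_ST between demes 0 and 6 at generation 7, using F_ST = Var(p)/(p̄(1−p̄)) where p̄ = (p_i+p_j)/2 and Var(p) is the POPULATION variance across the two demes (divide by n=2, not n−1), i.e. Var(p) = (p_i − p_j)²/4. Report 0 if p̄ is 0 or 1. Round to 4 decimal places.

t=0: k=[38 0 0 0 0 0 0 0]
t=1: x=[34.5800 3.4200 0.0000 0.0000 0.0000 0.0000 0.0000 0.0000] k=[35 2 0 0 0 0 0 0]
t=2: x=[32.0300 4.7900 0.1800 0.0000 0.0000 0.0000 0.0000 0.0000] k=[35 4 0 0 0 0 0 0]
t=3: x=[32.2100 6.4300 0.3600 0.0000 0.0000 0.0000 0.0000 0.0000] k=[29 6 3 0 0 0 0 0]
t=4: x=[26.9300 7.8000 3.0000 0.2700 0.0000 0.0000 0.0000 0.0000] k=[28 7 4 3 0 0 0 0]
t=5: x=[26.1100 8.6200 4.1800 2.8200 0.2700 0.0000 0.0000 0.0000] k=[26 9 2 1 0 0 0 0]
t=6: x=[24.4700 9.9000 2.5400 1.0000 0.0900 0.0000 0.0000 0.0000] k=[24 9 1 1 2 0 0 0]
t=7: x=[22.6500 9.6300 1.7200 1.0900 1.7300 0.1800 0.0000 0.0000] k=[26 7 0 0 4 0 0 0]

0.4815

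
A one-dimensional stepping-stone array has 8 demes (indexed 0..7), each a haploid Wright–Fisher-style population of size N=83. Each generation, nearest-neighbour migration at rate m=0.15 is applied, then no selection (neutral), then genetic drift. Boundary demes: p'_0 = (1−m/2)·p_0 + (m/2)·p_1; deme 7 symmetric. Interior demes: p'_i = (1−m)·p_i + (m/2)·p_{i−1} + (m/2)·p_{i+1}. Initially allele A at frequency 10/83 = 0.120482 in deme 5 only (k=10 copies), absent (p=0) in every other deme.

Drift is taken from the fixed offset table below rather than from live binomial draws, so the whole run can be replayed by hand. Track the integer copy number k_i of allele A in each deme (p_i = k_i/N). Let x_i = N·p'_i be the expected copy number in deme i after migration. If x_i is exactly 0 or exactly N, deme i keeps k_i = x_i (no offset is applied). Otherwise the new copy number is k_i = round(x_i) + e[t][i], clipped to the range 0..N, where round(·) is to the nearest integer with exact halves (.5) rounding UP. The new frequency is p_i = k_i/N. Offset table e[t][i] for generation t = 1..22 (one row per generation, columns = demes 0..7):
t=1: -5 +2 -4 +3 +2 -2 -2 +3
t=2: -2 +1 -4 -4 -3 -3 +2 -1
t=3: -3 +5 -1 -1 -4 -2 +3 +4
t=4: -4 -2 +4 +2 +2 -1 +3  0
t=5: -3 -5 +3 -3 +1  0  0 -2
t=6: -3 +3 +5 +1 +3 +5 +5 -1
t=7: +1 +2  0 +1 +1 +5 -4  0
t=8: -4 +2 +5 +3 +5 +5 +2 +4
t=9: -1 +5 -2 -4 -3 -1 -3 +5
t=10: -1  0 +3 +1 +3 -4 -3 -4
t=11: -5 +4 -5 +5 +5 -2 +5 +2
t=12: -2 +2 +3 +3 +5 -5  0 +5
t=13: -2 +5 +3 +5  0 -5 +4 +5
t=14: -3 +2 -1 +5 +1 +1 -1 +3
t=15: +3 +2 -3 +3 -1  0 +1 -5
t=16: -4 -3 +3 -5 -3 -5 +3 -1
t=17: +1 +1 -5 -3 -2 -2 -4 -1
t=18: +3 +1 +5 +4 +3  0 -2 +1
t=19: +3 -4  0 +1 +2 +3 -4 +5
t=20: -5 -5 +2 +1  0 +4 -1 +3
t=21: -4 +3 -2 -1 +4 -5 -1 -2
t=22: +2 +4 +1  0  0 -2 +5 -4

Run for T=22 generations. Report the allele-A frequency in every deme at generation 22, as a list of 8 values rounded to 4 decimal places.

[0.0361, 0.1325, 0.1566, 0.1928, 0.2048, 0.0482, 0.1325, 0.1566]

t=0: k=[0 0 0 0 0 10 0 0]
t=1: x=[0.0000 0.0000 0.0000 0.0000 0.7500 8.5000 0.7500 0.0000] k=[0 0 0 0 3 7 0 0]
t=2: x=[0.0000 0.0000 0.0000 0.2250 3.0750 6.1750 0.5250 0.0000] k=[0 0 0 0 0 3 3 0]
t=3: x=[0.0000 0.0000 0.0000 0.0000 0.2250 2.7750 2.7750 0.2250] k=[0 0 0 0 0 1 6 4]
t=4: x=[0.0000 0.0000 0.0000 0.0000 0.0750 1.3000 5.4750 4.1500] k=[0 0 0 0 2 0 8 4]
t=5: x=[0.0000 0.0000 0.0000 0.1500 1.7000 0.7500 7.1000 4.3000] k=[0 0 0 0 3 1 7 2]
t=6: x=[0.0000 0.0000 0.0000 0.2250 2.6250 1.6000 6.1750 2.3750] k=[0 0 0 1 6 7 11 1]
t=7: x=[0.0000 0.0000 0.0750 1.3000 5.7000 7.2250 9.9500 1.7500] k=[0 0 0 2 7 12 6 2]
t=8: x=[0.0000 0.0000 0.1500 2.2250 7.0000 11.1750 6.1500 2.3000] k=[0 0 5 5 12 16 8 6]
t=9: x=[0.0000 0.3750 4.6250 5.5250 11.7750 15.1000 8.4500 6.1500] k=[0 5 3 2 9 14 5 11]
t=10: x=[0.3750 4.4750 3.0750 2.6000 8.8500 12.9500 6.1250 10.5500] k=[0 4 6 4 12 9 3 7]
t=11: x=[0.3000 3.8500 5.7000 4.7500 11.1750 8.7750 3.7500 6.7000] k=[0 8 1 10 16 7 9 9]
t=12: x=[0.6000 6.8750 2.2000 9.7750 14.8750 7.8250 8.8500 9.0000] k=[0 9 5 13 20 3 9 14]
t=13: x=[0.6750 8.0250 5.9000 12.9250 18.2000 4.7250 8.9250 13.6250] k=[0 13 9 18 18 0 13 19]
t=14: x=[0.9750 11.7250 9.9750 17.3250 16.6500 2.3250 12.4750 18.5500] k=[0 14 9 22 18 3 11 22]
t=15: x=[1.0500 12.5750 10.3500 20.7250 17.1750 4.7250 11.2250 21.1750] k=[4 15 7 24 16 5 12 16]
t=16: x=[4.8250 13.5750 8.8750 22.1250 15.7750 6.3500 11.7750 15.7000] k=[1 11 12 17 13 1 15 15]
t=17: x=[1.7500 10.3250 12.3000 16.3250 12.4000 2.9500 13.9500 15.0000] k=[3 11 7 13 10 1 10 14]
t=18: x=[3.6000 10.1000 7.7500 12.3250 9.5500 2.3500 9.6250 13.7000] k=[7 11 13 16 13 2 8 15]
t=19: x=[7.3000 10.8500 13.0750 15.5500 12.4000 3.2750 8.0750 14.4750] k=[10 7 13 17 14 6 4 19]
t=20: x=[9.7750 7.6750 12.8500 16.4750 13.6250 6.4500 5.2750 17.8750] k=[5 3 15 17 14 10 4 21]
t=21: x=[4.8500 4.0500 14.2500 16.6250 13.9250 9.8500 5.7250 19.7250] k=[1 7 12 16 18 5 5 18]
t=22: x=[1.4500 6.9250 11.9250 15.8500 16.8750 5.9750 5.9750 17.0250] k=[3 11 13 16 17 4 11 13]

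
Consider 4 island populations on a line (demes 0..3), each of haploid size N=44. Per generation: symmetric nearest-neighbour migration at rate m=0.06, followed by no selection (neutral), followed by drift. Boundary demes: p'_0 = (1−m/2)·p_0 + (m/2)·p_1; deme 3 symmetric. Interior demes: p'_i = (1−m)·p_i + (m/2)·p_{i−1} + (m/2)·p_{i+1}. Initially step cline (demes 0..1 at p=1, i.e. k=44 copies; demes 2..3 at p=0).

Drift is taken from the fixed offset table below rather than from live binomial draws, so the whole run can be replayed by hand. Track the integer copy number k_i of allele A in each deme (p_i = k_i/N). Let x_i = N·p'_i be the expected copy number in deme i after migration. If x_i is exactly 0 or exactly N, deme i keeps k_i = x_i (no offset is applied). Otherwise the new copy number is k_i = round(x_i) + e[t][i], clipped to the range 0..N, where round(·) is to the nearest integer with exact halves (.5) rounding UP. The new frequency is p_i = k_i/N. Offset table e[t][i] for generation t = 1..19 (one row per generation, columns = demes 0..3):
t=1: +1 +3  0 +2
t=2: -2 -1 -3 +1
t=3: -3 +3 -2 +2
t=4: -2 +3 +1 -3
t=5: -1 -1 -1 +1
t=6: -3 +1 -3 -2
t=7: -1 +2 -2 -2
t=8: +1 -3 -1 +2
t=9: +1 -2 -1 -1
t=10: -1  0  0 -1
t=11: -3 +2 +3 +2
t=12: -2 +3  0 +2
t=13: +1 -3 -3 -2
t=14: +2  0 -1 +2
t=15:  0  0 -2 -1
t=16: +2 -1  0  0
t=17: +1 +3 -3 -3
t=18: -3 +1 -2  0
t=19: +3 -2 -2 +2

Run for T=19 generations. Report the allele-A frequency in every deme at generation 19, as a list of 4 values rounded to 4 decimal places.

[0.8182, 0.6364, 0.0000, 0.0455]

t=0: k=[44 44 0 0]
t=1: x=[44.0000 42.6800 1.3200 0.0000] k=[44 44 1 0]
t=2: x=[44.0000 42.7100 2.2600 0.0300] k=[44 42 0 1]
t=3: x=[43.9400 40.8000 1.2900 0.9700] k=[41 44 0 3]
t=4: x=[41.0900 42.5900 1.4100 2.9100] k=[39 44 2 0]
t=5: x=[39.1500 42.5900 3.2000 0.0600] k=[38 42 2 1]
t=6: x=[38.1200 40.6800 3.1700 1.0300] k=[35 42 0 0]
t=7: x=[35.2100 40.5300 1.2600 0.0000] k=[34 43 0 0]
t=8: x=[34.2700 41.4400 1.2900 0.0000] k=[35 38 0 0]
t=9: x=[35.0900 36.7700 1.1400 0.0000] k=[36 35 0 0]
t=10: x=[35.9700 33.9800 1.0500 0.0000] k=[35 34 1 0]
t=11: x=[34.9700 33.0400 1.9600 0.0300] k=[32 35 5 2]
t=12: x=[32.0900 34.0100 5.8100 2.0900] k=[30 37 6 4]
t=13: x=[30.2100 35.8600 6.8700 4.0600] k=[31 33 4 2]
t=14: x=[31.0600 32.0700 4.8100 2.0600] k=[33 32 4 4]
t=15: x=[32.9700 31.1900 4.8400 4.0000] k=[33 31 3 3]
t=16: x=[32.9400 30.2200 3.8400 3.0000] k=[35 29 4 3]
t=17: x=[34.8200 28.4300 4.7200 3.0300] k=[36 31 2 0]
t=18: x=[35.8500 30.2800 2.8100 0.0600] k=[33 31 1 0]
t=19: x=[32.9400 30.1600 1.8700 0.0300] k=[36 28 0 2]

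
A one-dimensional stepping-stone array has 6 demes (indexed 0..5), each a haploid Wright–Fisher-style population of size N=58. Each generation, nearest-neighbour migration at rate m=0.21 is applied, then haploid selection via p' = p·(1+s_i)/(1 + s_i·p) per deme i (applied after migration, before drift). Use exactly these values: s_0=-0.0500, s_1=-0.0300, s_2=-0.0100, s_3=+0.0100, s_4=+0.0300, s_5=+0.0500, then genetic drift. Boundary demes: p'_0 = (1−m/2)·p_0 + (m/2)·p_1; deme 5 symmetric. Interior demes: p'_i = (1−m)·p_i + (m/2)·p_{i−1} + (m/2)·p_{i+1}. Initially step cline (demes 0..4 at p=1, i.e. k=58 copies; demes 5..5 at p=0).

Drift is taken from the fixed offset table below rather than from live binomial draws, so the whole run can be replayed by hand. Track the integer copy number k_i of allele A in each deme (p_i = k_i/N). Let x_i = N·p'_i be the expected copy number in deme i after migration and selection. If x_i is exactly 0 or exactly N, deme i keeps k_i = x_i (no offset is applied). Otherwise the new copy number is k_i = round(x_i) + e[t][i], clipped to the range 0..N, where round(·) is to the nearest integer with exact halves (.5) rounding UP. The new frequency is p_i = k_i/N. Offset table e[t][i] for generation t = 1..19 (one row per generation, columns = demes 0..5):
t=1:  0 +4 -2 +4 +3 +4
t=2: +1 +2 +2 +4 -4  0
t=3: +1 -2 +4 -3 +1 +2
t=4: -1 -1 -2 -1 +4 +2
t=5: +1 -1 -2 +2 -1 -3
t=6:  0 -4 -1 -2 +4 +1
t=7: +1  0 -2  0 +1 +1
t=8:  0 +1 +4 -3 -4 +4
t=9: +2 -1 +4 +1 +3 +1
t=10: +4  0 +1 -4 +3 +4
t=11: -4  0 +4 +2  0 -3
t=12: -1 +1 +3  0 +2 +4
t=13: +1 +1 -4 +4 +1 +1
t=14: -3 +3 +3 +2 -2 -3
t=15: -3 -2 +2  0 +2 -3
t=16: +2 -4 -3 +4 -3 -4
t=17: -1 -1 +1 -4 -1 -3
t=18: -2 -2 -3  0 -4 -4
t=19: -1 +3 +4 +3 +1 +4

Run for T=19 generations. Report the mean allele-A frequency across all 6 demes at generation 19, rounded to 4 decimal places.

0.8592

t=0: k=[58 58 58 58 58 0]
t=1: x=[58.0000 58.0000 58.0000 58.0000 52.0692 6.3611] k=[58 58 58 58 55 10]
t=2: x=[58.0000 58.0000 58.0000 57.6881 50.7790 15.2674] k=[58 58 58 58 47 15]
t=3: x=[58.0000 58.0000 58.0000 56.8562 45.0940 18.9776] k=[58 58 58 54 46 21]
t=4: x=[58.0000 58.0000 57.5758 53.6205 44.5232 24.3111] k=[58 58 56 53 49 26]
t=5: x=[58.0000 57.7835 55.8745 52.9411 47.2660 29.1224] k=[58 57 54 55 46 26]
t=6: x=[57.8895 56.7534 54.3861 53.9873 45.1432 28.8072] k=[58 53 53 52 49 30]
t=7: x=[57.4476 53.3976 52.8480 51.8450 47.5752 32.6930] k=[58 53 51 52 49 34]
t=8: x=[57.4476 53.1821 51.2553 51.6366 47.9872 36.2423] k=[57 54 55 49 44 40]
t=9: x=[56.6174 54.3163 54.2297 49.1797 44.4149 41.0119] k=[58 53 58 50 47 42]
t=10: x=[57.4476 53.9364 56.6215 50.5896 47.0549 43.0722] k=[58 54 58 47 50 47]
t=11: x=[57.5581 54.7477 56.4095 48.5490 49.5849 47.7337] k=[54 55 58 51 50 45]
t=12: x=[53.9144 55.1280 56.9396 51.6862 49.7905 45.9961] k=[53 56 58 52 52 50]
t=13: x=[53.0893 55.8323 57.1516 52.6783 51.9520 50.5332] k=[54 57 53 57 53 52]
t=14: x=[54.1340 56.2130 53.8010 56.1776 53.4407 52.3584] k=[51 58 57 58 51 49]
t=15: x=[51.4425 57.1344 57.2021 57.1682 51.6931 49.5677] k=[48 55 58 57 54 47]
t=16: x=[48.3287 54.4806 57.5758 56.8017 53.6992 48.1407] k=[50 50 55 58 51 44]
t=17: x=[49.6396 50.3244 54.7594 56.9602 51.1799 45.2276] k=[49 49 56 53 50 42]
t=18: x=[48.6031 49.5168 54.9208 53.0453 49.6877 43.3799] k=[47 48 52 53 46 39]
t=19: x=[46.6439 48.0668 51.6282 52.2121 46.2789 40.3399] k=[46 51 56 55 47 44]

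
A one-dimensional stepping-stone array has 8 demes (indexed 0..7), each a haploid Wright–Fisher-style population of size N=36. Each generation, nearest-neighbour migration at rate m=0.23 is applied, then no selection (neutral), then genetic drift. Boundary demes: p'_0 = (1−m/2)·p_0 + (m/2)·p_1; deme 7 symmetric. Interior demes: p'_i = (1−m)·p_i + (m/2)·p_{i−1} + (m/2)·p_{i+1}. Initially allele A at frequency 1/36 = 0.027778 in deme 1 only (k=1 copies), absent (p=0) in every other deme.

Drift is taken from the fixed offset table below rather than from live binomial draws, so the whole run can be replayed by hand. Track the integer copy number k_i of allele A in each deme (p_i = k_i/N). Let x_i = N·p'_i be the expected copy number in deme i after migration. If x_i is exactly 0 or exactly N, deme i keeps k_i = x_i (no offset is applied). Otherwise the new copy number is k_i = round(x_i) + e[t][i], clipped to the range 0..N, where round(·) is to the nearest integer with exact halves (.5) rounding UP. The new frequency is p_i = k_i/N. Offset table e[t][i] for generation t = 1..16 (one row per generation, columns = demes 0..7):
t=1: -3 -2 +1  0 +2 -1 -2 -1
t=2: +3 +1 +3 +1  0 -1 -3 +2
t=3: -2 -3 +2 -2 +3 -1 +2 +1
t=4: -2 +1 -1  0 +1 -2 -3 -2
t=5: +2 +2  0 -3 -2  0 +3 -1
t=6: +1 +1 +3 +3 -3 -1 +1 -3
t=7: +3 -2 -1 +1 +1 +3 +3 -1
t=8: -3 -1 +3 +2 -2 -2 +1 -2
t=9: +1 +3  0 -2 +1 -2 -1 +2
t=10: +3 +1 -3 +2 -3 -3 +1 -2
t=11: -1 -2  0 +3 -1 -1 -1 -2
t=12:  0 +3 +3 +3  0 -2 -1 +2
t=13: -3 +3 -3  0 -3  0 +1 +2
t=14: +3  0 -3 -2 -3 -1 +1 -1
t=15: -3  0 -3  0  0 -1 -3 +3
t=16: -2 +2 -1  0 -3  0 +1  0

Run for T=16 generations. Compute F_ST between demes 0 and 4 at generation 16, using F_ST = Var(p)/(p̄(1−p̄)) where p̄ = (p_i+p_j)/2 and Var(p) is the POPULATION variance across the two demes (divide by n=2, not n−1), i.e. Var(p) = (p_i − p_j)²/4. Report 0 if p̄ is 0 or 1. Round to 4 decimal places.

t=0: k=[0 1 0 0 0 0 0 0]
t=1: x=[0.1150 0.7700 0.1150 0.0000 0.0000 0.0000 0.0000 0.0000] k=[0 0 1 0 0 0 0 0]
t=2: x=[0.0000 0.1150 0.7700 0.1150 0.0000 0.0000 0.0000 0.0000] k=[0 1 4 1 0 0 0 0]
t=3: x=[0.1150 1.2300 3.3100 1.2300 0.1150 0.0000 0.0000 0.0000] k=[0 0 5 0 3 0 0 0]
t=4: x=[0.0000 0.5750 3.8500 0.9200 2.3100 0.3450 0.0000 0.0000] k=[0 2 3 1 3 0 0 0]
t=5: x=[0.2300 1.8850 2.6550 1.4600 2.4250 0.3450 0.0000 0.0000] k=[2 4 3 0 0 0 0 0]
t=6: x=[2.2300 3.6550 2.7700 0.3450 0.0000 0.0000 0.0000 0.0000] k=[3 5 6 3 0 0 0 0]
t=7: x=[3.2300 4.8850 5.5400 3.0000 0.3450 0.0000 0.0000 0.0000] k=[6 3 5 4 1 0 0 0]
t=8: x=[5.6550 3.5750 4.6550 3.7700 1.2300 0.1150 0.0000 0.0000] k=[3 3 8 6 0 0 0 0]
t=9: x=[3.0000 3.5750 7.1950 5.5400 0.6900 0.0000 0.0000 0.0000] k=[4 7 7 4 2 0 0 0]
t=10: x=[4.3450 6.6550 6.6550 4.1150 2.0000 0.2300 0.0000 0.0000] k=[7 8 4 6 0 0 0 0]
t=11: x=[7.1150 7.4250 4.6900 5.0800 0.6900 0.0000 0.0000 0.0000] k=[6 5 5 8 0 0 0 0]
t=12: x=[5.8850 5.1150 5.3450 6.7350 0.9200 0.0000 0.0000 0.0000] k=[6 8 8 10 1 0 0 0]
t=13: x=[6.2300 7.7700 8.2300 8.7350 1.9200 0.1150 0.0000 0.0000] k=[3 11 5 9 0 0 0 0]
t=14: x=[3.9200 9.3900 6.1500 7.5050 1.0350 0.0000 0.0000 0.0000] k=[7 9 3 6 0 0 0 0]
t=15: x=[7.2300 8.0800 4.0350 4.9650 0.6900 0.0000 0.0000 0.0000] k=[4 8 1 5 1 0 0 0]
t=16: x=[4.4600 6.7350 2.2650 4.0800 1.3450 0.1150 0.0000 0.0000] k=[2 9 1 4 0 0 0 0]

0.0286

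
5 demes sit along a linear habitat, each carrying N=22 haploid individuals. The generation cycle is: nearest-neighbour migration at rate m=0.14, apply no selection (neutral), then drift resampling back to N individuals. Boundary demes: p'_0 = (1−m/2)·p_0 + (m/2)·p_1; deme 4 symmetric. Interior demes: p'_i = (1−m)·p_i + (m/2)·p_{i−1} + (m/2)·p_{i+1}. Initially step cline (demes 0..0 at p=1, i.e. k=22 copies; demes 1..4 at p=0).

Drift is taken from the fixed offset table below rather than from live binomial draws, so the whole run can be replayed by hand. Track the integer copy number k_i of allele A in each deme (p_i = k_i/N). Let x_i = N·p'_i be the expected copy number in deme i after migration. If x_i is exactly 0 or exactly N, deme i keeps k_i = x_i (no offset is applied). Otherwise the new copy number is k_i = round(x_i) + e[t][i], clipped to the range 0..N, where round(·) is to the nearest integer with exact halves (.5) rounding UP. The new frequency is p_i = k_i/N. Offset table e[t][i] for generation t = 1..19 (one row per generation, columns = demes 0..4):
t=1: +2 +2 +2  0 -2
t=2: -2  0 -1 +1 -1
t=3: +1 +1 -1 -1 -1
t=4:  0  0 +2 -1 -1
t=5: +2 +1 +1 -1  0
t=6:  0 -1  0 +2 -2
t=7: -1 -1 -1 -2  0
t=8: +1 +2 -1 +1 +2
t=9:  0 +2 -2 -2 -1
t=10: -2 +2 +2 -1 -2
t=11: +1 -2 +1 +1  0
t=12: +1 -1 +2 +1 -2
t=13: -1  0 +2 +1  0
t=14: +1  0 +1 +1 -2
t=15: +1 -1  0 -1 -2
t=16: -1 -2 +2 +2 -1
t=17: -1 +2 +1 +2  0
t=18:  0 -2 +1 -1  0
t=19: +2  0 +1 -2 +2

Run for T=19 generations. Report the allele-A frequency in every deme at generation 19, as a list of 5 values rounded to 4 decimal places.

t=0: k=[22 0 0 0 0]
t=1: x=[20.4600 1.5400 0.0000 0.0000 0.0000] k=[22 4 0 0 0]
t=2: x=[20.7400 4.9800 0.2800 0.0000 0.0000] k=[19 5 0 0 0]
t=3: x=[18.0200 5.6300 0.3500 0.0000 0.0000] k=[19 7 0 0 0]
t=4: x=[18.1600 7.3500 0.4900 0.0000 0.0000] k=[18 7 2 0 0]
t=5: x=[17.2300 7.4200 2.2100 0.1400 0.0000] k=[19 8 3 0 0]
t=6: x=[18.2300 8.4200 3.1400 0.2100 0.0000] k=[18 7 3 2 0]
t=7: x=[17.2300 7.4900 3.2100 1.9300 0.1400] k=[16 6 2 0 0]
t=8: x=[15.3000 6.4200 2.1400 0.1400 0.0000] k=[16 8 1 1 0]
t=9: x=[15.4400 8.0700 1.4900 0.9300 0.0700] k=[15 10 0 0 0]
t=10: x=[14.6500 9.6500 0.7000 0.0000 0.0000] k=[13 12 3 0 0]
t=11: x=[12.9300 11.4400 3.4200 0.2100 0.0000] k=[14 9 4 1 0]
t=12: x=[13.6500 9.0000 4.1400 1.1400 0.0700] k=[15 8 6 2 0]
t=13: x=[14.5100 8.3500 5.8600 2.1400 0.1400] k=[14 8 8 3 0]
t=14: x=[13.5800 8.4200 7.6500 3.1400 0.2100] k=[15 8 9 4 0]
t=15: x=[14.5100 8.5600 8.5800 4.0700 0.2800] k=[16 8 9 3 0]
t=16: x=[15.4400 8.6300 8.5100 3.2100 0.2100] k=[14 7 11 5 0]
t=17: x=[13.5100 7.7700 10.3000 5.0700 0.3500] k=[13 10 11 7 0]
t=18: x=[12.7900 10.2800 10.6500 6.7900 0.4900] k=[13 8 12 6 0]
t=19: x=[12.6500 8.6300 11.3000 6.0000 0.4200] k=[15 9 12 4 2]

[0.6818, 0.4091, 0.5455, 0.1818, 0.0909]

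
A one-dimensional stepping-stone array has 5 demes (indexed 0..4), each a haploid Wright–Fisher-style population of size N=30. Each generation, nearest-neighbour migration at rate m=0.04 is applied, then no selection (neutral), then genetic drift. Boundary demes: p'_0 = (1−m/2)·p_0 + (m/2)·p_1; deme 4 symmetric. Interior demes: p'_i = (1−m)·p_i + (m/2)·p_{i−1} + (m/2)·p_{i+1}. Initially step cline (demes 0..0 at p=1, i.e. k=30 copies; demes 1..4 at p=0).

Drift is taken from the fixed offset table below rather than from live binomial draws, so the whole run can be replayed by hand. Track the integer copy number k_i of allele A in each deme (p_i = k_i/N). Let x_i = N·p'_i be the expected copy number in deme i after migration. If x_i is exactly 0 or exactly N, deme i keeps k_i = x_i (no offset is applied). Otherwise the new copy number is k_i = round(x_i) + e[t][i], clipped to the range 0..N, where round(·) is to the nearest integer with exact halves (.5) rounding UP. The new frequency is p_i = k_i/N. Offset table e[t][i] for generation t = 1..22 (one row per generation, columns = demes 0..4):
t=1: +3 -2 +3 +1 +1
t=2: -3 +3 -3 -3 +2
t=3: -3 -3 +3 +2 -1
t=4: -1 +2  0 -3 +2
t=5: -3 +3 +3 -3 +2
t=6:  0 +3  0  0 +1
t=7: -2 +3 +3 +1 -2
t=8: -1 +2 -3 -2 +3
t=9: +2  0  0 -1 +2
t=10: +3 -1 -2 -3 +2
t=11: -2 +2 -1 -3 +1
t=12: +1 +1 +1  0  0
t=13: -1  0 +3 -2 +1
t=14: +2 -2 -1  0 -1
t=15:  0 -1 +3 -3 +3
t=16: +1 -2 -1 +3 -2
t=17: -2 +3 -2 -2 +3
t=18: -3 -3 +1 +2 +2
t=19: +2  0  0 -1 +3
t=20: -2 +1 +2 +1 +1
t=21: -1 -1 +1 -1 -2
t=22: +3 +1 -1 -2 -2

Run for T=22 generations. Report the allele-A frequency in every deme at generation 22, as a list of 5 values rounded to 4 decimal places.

t=0: k=[30 0 0 0 0]
t=1: x=[29.4000 0.6000 0.0000 0.0000 0.0000] k=[30 0 0 0 0]
t=2: x=[29.4000 0.6000 0.0000 0.0000 0.0000] k=[26 4 0 0 0]
t=3: x=[25.5600 4.3600 0.0800 0.0000 0.0000] k=[23 1 3 0 0]
t=4: x=[22.5600 1.4800 2.9000 0.0600 0.0000] k=[22 3 3 0 0]
t=5: x=[21.6200 3.3800 2.9400 0.0600 0.0000] k=[19 6 6 0 0]
t=6: x=[18.7400 6.2600 5.8800 0.1200 0.0000] k=[19 9 6 0 0]
t=7: x=[18.8000 9.1400 5.9400 0.1200 0.0000] k=[17 12 9 1 0]
t=8: x=[16.9000 12.0400 8.9000 1.1400 0.0200] k=[16 14 6 0 3]
t=9: x=[15.9600 13.8800 6.0400 0.1800 2.9400] k=[18 14 6 0 5]
t=10: x=[17.9200 13.9200 6.0400 0.2200 4.9000] k=[21 13 4 0 7]
t=11: x=[20.8400 12.9800 4.1000 0.2200 6.8600] k=[19 15 3 0 8]
t=12: x=[18.9200 14.8400 3.1800 0.2200 7.8400] k=[20 16 4 0 8]
t=13: x=[19.9200 15.8400 4.1600 0.2400 7.8400] k=[19 16 7 0 9]
t=14: x=[18.9400 15.8800 7.0400 0.3200 8.8200] k=[21 14 6 0 8]
t=15: x=[20.8600 13.9800 6.0400 0.2800 7.8400] k=[21 13 9 0 11]
t=16: x=[20.8400 13.0800 8.9000 0.4000 10.7800] k=[22 11 8 3 9]
t=17: x=[21.7800 11.1600 7.9600 3.2200 8.8800] k=[20 14 6 1 12]
t=18: x=[19.8800 13.9600 6.0600 1.3200 11.7800] k=[17 11 7 3 14]
t=19: x=[16.8800 11.0400 7.0000 3.3000 13.7800] k=[19 11 7 2 17]
t=20: x=[18.8400 11.0800 6.9800 2.4000 16.7000] k=[17 12 9 3 18]
t=21: x=[16.9000 12.0400 8.9400 3.4200 17.7000] k=[16 11 10 2 16]
t=22: x=[15.9000 11.0800 9.8600 2.4400 15.7200] k=[19 12 9 0 14]

[0.6333, 0.4000, 0.3000, 0.0000, 0.4667]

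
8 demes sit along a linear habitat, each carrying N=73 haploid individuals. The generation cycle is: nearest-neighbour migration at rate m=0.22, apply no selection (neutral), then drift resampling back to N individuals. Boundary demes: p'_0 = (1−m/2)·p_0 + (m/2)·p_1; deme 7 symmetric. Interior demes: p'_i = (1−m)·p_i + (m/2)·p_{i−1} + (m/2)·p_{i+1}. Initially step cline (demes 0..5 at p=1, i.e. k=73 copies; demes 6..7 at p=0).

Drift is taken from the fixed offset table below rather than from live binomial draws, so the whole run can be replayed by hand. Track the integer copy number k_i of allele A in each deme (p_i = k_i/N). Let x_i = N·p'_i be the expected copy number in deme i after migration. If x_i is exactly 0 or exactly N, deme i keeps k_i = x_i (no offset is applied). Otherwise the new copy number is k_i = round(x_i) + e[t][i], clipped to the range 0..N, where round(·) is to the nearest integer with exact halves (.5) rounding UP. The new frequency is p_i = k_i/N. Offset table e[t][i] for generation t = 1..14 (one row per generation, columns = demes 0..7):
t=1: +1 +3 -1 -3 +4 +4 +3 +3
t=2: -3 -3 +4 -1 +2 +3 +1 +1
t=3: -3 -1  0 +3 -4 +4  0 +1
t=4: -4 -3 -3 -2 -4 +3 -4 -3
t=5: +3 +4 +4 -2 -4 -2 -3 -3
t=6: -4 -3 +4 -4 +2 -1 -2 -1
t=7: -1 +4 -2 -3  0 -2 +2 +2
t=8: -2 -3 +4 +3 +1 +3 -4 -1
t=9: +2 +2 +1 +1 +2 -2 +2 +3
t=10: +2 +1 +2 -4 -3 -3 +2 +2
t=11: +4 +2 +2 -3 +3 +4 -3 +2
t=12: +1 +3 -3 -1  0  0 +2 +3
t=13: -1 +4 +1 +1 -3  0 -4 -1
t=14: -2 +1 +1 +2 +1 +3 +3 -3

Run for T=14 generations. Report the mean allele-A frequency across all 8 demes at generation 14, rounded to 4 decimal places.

0.7466

t=0: k=[73 73 73 73 73 73 0 0]
t=1: x=[73.0000 73.0000 73.0000 73.0000 73.0000 64.9700 8.0300 0.0000] k=[73 73 73 73 73 69 11 0]
t=2: x=[73.0000 73.0000 73.0000 73.0000 72.5600 63.0600 16.1700 1.2100] k=[73 73 73 73 73 66 17 2]
t=3: x=[73.0000 73.0000 73.0000 73.0000 72.2300 61.3800 20.7400 3.6500] k=[73 73 73 73 68 65 21 5]
t=4: x=[73.0000 73.0000 73.0000 72.4500 68.2200 60.4900 24.0800 6.7600] k=[73 73 73 70 64 63 20 4]
t=5: x=[73.0000 73.0000 72.6700 69.6700 64.5500 58.3800 22.9700 5.7600] k=[73 73 73 68 61 56 20 3]
t=6: x=[73.0000 73.0000 72.4500 67.7800 61.2200 52.5900 22.0900 4.8700] k=[73 73 73 64 63 52 20 4]
t=7: x=[73.0000 73.0000 72.0100 64.8800 61.9000 49.6900 21.7600 5.7600] k=[73 73 70 62 62 48 24 8]
t=8: x=[73.0000 72.6700 69.4500 62.8800 60.4600 46.9000 24.8800 9.7600] k=[73 70 73 66 61 50 21 9]
t=9: x=[72.6700 70.6600 71.9000 66.2200 60.3400 48.0200 22.8700 10.3200] k=[73 73 73 67 62 46 25 13]
t=10: x=[73.0000 73.0000 72.3400 67.1100 60.7900 45.4500 25.9900 14.3200] k=[73 73 73 63 58 42 28 16]
t=11: x=[73.0000 73.0000 71.9000 63.5500 56.7900 42.2200 28.2200 17.3200] k=[73 73 73 61 60 46 25 19]
t=12: x=[73.0000 73.0000 71.6800 62.2100 58.5700 45.2300 26.6500 19.6600] k=[73 73 69 61 59 45 29 23]
t=13: x=[73.0000 72.5600 68.5600 61.6600 57.6800 44.7800 30.1000 23.6600] k=[73 73 70 63 55 45 26 23]
t=14: x=[73.0000 72.6700 69.5600 62.8900 54.7800 44.0100 27.7600 23.3300] k=[73 73 71 65 56 47 31 20]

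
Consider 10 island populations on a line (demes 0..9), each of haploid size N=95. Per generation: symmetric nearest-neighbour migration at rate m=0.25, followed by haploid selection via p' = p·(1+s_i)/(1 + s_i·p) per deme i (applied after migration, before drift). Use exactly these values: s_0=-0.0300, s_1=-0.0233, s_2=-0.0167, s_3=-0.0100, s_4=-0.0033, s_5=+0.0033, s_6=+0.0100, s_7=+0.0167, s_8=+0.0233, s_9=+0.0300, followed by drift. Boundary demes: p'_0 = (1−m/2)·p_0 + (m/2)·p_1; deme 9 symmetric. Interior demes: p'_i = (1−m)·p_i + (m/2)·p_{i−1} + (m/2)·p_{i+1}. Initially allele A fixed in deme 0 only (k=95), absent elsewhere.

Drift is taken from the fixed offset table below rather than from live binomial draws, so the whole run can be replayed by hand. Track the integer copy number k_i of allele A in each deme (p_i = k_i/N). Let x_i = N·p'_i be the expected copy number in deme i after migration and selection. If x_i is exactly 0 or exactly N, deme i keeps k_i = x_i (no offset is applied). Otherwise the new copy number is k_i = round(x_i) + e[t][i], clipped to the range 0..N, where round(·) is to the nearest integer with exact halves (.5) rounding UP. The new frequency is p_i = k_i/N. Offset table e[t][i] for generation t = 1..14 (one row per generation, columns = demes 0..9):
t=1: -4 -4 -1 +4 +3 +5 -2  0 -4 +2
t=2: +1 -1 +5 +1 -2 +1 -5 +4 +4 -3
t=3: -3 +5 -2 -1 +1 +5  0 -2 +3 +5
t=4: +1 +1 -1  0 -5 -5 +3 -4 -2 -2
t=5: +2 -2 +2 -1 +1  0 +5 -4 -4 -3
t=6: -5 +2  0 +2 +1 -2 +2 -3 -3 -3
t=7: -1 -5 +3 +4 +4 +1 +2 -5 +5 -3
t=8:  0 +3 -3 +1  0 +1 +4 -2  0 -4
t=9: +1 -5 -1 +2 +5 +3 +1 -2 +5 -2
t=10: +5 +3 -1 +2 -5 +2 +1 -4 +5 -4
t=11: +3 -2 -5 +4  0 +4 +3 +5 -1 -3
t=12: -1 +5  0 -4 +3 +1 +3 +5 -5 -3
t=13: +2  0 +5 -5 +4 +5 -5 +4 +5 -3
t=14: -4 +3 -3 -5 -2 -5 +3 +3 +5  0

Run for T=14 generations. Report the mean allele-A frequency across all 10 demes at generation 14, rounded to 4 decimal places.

t=0: k=[95 0 0 0 0 0 0 0 0 0]
t=1: x=[82.8049 11.6322 0.0000 0.0000 0.0000 0.0000 0.0000 0.0000 0.0000 0.0000] k=[79 8 0 0 0 0 0 0 0 0]
t=2: x=[69.5617 15.5657 0.9835 0.0000 0.0000 0.0000 0.0000 0.0000 0.0000 0.0000] k=[71 15 6 0 0 0 0 0 0 0]
t=3: x=[63.3606 20.4935 6.2756 0.7426 0.0000 0.0000 0.0000 0.0000 0.0000 0.0000] k=[60 25 4 0 0 0 0 0 0 0]
t=4: x=[54.9210 26.2993 6.0292 0.4950 0.0000 0.0000 0.0000 0.0000 0.0000 0.0000] k=[56 27 5 0 0 0 0 0 0 0]
t=5: x=[51.6581 27.4129 7.0148 0.6188 0.0000 0.0000 0.0000 0.0000 0.0000 0.0000] k=[54 25 9 0 0 0 0 0 0 0]
t=6: x=[49.6536 26.1756 9.7270 1.1139 0.0000 0.0000 0.0000 0.0000 0.0000 0.0000] k=[45 28 10 3 0 0 0 0 0 0]
t=7: x=[42.1596 27.4129 11.2074 3.4663 0.3738 0.0000 0.0000 0.0000 0.0000 0.0000] k=[41 22 14 7 4 0 0 0 0 0]
t=8: x=[37.9289 22.9620 13.9237 7.4309 3.8627 0.5016 0.0000 0.0000 0.0000 0.0000] k=[38 26 11 8 4 2 0 0 0 0]
t=9: x=[35.8178 25.1862 12.3183 7.8027 4.2366 2.0065 0.2525 0.0000 0.0000 0.0000] k=[37 20 11 10 9 5 1 0 0 0]
t=10: x=[34.2055 20.6169 11.8245 9.9104 8.5991 5.0156 1.3885 0.1271 0.0000 0.0000] k=[39 24 11 12 4 7 2 0 0 0]
t=11: x=[36.4384 23.8267 12.5652 10.7786 5.3583 6.0185 2.3982 0.2542 0.0000 0.0000] k=[39 22 8 15 5 10 5 5 0 0]
t=12: x=[36.1902 21.9743 10.4671 12.7635 6.8539 8.7762 5.6779 4.4446 0.6395 0.0000] k=[35 27 10 9 10 10 9 9 0 0]
t=13: x=[33.3379 25.4335 11.8245 9.1664 9.8458 9.9042 9.2074 7.9954 1.1509 0.0000] k=[35 25 17 4 14 15 4 12 6 0]
t=14: x=[33.0902 24.8154 16.1480 6.8112 12.8383 13.5382 6.4344 10.4024 6.1308 0.7723] k=[29 28 13 2 11 9 9 13 11 1]

0.1326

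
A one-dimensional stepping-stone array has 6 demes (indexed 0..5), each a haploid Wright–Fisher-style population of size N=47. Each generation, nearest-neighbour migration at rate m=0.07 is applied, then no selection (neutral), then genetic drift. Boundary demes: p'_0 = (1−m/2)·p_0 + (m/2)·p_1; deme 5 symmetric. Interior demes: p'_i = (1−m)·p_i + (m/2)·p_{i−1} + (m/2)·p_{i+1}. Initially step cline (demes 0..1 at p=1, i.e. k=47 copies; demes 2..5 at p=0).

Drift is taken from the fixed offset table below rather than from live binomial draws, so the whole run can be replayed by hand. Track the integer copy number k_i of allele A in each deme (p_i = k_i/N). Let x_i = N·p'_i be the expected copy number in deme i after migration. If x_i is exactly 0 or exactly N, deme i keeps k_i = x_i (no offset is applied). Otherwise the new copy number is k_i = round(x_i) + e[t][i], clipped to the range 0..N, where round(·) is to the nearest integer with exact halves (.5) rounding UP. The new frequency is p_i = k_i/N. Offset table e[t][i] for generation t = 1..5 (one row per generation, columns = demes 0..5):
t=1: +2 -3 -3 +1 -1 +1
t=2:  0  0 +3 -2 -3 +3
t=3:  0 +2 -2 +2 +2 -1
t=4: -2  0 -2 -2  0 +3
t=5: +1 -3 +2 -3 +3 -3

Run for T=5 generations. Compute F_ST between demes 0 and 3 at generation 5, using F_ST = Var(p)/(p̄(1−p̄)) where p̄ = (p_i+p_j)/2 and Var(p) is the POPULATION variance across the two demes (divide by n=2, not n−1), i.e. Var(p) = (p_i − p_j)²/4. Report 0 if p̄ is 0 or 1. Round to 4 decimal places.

0.9583

t=0: k=[47 47 0 0 0 0]
t=1: x=[47.0000 45.3550 1.6450 0.0000 0.0000 0.0000] k=[47 42 0 0 0 0]
t=2: x=[46.8250 40.7050 1.4700 0.0000 0.0000 0.0000] k=[47 41 4 0 0 0]
t=3: x=[46.7900 39.9150 5.1550 0.1400 0.0000 0.0000] k=[47 42 3 2 0 0]
t=4: x=[46.8250 40.8100 4.3300 1.9650 0.0700 0.0000] k=[45 41 2 0 0 0]
t=5: x=[44.8600 39.7750 3.2950 0.0700 0.0000 0.0000] k=[46 37 5 0 0 0]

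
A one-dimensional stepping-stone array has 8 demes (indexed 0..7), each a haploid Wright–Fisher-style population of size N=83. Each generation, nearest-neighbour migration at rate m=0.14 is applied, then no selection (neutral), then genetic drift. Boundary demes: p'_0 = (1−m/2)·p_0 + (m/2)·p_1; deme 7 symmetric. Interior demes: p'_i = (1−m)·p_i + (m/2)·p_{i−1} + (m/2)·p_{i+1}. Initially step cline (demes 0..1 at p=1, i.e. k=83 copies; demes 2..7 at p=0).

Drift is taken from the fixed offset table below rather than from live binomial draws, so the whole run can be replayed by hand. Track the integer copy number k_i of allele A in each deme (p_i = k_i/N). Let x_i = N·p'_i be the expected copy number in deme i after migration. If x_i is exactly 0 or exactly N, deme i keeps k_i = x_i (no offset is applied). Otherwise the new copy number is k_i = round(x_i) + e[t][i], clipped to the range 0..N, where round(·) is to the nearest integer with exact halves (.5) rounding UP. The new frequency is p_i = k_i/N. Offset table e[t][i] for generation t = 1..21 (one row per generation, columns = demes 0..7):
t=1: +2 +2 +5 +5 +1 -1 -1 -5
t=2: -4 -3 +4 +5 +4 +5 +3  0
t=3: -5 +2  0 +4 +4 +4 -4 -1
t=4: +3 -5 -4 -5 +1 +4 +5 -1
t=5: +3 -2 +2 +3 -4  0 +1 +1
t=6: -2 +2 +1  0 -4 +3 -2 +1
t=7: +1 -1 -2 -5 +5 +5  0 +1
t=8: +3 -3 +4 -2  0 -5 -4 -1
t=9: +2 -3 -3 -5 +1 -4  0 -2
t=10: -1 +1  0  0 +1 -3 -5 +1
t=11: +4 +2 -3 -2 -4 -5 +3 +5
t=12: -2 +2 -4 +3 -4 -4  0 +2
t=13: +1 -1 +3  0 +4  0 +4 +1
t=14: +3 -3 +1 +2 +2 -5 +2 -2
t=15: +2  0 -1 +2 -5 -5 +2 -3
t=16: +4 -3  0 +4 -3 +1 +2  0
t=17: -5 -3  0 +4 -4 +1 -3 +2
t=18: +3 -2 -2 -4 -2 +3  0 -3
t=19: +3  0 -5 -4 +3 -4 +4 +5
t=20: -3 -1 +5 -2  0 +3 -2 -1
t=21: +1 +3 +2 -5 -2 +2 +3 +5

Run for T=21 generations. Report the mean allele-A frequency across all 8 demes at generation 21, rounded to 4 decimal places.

0.2530

t=0: k=[83 83 0 0 0 0 0 0]
t=1: x=[83.0000 77.1900 5.8100 0.0000 0.0000 0.0000 0.0000 0.0000] k=[83 79 11 0 0 0 0 0]
t=2: x=[82.7200 74.5200 14.9900 0.7700 0.0000 0.0000 0.0000 0.0000] k=[79 72 19 6 0 0 0 0]
t=3: x=[78.5100 68.7800 21.8000 6.4900 0.4200 0.0000 0.0000 0.0000] k=[74 71 22 10 4 0 0 0]
t=4: x=[73.7900 67.7800 24.5900 10.4200 4.1400 0.2800 0.0000 0.0000] k=[77 63 21 5 5 4 0 0]
t=5: x=[76.0200 61.0400 22.8200 6.1200 4.9300 3.7900 0.2800 0.0000] k=[79 59 25 9 1 4 1 0]
t=6: x=[77.6000 58.0200 26.2600 9.5600 1.7700 3.5800 1.1400 0.0700] k=[76 60 27 10 0 7 0 1]
t=7: x=[74.8800 58.8100 28.1200 10.4900 1.1900 6.0200 0.5600 0.9300] k=[76 58 26 5 6 11 1 2]
t=8: x=[74.7400 57.0200 26.7700 6.5400 6.2800 9.9500 1.7700 1.9300] k=[78 54 31 5 6 5 0 1]
t=9: x=[76.3200 54.0700 30.7900 6.8900 5.8600 4.7200 0.4200 0.9300] k=[78 51 28 2 7 1 0 0]
t=10: x=[76.1100 51.2800 27.7900 4.1700 6.2300 1.3500 0.0700 0.0000] k=[75 52 28 4 7 0 0 0]
t=11: x=[73.3900 51.9300 28.0000 5.8900 6.3000 0.4900 0.0000 0.0000] k=[77 54 25 4 2 0 0 0]
t=12: x=[75.3900 53.5800 25.5600 5.3300 2.0000 0.1400 0.0000 0.0000] k=[73 56 22 8 0 0 0 0]
t=13: x=[71.8100 54.8100 23.4000 8.4200 0.5600 0.0000 0.0000 0.0000] k=[73 54 26 8 5 0 0 0]
t=14: x=[71.6700 53.3700 26.7000 9.0500 4.8600 0.3500 0.0000 0.0000] k=[75 50 28 11 7 0 0 0]
t=15: x=[73.2500 50.2100 28.3500 11.9100 6.7900 0.4900 0.0000 0.0000] k=[75 50 27 14 2 0 0 0]
t=16: x=[73.2500 50.1400 27.7000 14.0700 2.7000 0.1400 0.0000 0.0000] k=[77 47 28 18 0 1 0 0]
t=17: x=[74.9000 47.7700 28.6300 17.4400 1.3300 0.8600 0.0700 0.0000] k=[70 45 29 21 0 2 0 0]
t=18: x=[68.2500 45.6300 29.5600 20.0900 1.6100 1.7200 0.1400 0.0000] k=[71 44 28 16 0 5 0 0]
t=19: x=[69.1100 44.7700 28.2800 15.7200 1.4700 4.3000 0.3500 0.0000] k=[72 45 23 12 4 0 4 0]
t=20: x=[70.1100 45.3500 23.7700 12.2100 4.2800 0.5600 3.4400 0.2800] k=[67 44 29 10 4 4 1 0]
t=21: x=[65.3900 44.5600 28.7200 10.9100 4.4200 3.7900 1.1400 0.0700] k=[66 48 31 6 2 6 4 5]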